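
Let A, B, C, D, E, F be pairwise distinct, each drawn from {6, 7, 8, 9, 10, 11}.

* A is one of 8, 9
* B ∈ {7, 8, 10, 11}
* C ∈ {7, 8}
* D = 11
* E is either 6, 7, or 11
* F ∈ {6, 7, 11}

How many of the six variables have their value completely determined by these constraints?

4

D's domain is down to {11}, so D = 11. Eliminate 11 elsewhere: B, E, F.
The 5 still-open variables draw from only 5 values {6, 7, 8, 9, 10}, so each is used; only A can be 9, hence A = 9.
The 4 still-open variables together cover exactly {6, 7, 8, 10} — 4 values for 4 variables — and 10 appears only in B's list, so B = 10.
Among the 3 still-open variables, 8 fits only C (and all 3 values in {6, 7, 8} must be used), so C = 8.
Determined: A=9, B=10, C=8, D=11. The other variables each still have more than one consistent value. That makes 4.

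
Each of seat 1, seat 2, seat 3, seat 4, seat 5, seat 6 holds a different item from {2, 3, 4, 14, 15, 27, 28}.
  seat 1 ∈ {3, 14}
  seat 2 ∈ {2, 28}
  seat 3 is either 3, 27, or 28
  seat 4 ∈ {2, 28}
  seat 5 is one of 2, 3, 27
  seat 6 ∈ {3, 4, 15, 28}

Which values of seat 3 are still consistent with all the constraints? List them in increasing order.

seat 2 and seat 4 between them cover only {2, 28} — a naked pair. Remove those values from seat 3, seat 5, seat 6.
The 2 variables seat 3 and seat 5 are confined to {3, 27}, which locks those values in; drop them from seat 1, seat 6.
seat 1 must be 14 (only option left).
No further eliminations apply; seat 3 can still be any of 3, 27.

3, 27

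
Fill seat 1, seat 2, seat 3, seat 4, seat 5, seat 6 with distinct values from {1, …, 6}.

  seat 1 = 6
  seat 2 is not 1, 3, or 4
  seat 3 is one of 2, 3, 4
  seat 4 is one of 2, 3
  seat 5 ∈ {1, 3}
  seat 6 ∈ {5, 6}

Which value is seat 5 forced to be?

1

seat 1 has just one choice, so seat 1 = 6. Eliminate 6 elsewhere: seat 2, seat 6.
seat 6 has just one choice, so seat 6 = 5. Strike 5 from seat 2.
seat 2 must be 2 (only option left). So seat 3, seat 4 can't be 2.
That leaves seat 4 = 3. Strike 3 from seat 3, seat 5.
So seat 5 = 1.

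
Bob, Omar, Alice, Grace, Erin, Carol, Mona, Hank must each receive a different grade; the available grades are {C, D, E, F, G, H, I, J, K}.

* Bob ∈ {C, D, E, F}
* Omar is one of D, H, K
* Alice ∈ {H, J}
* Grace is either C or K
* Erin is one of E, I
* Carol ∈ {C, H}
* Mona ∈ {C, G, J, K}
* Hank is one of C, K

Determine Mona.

G

Grace and Hank between them cover only {C, K} — a naked pair. Remove those values from Bob, Omar, Carol, Mona.
Carol's domain is down to {H}, so Carol = H. Remove H from Omar, Alice.
Omar must be D (only option left). Eliminate D elsewhere: Bob.
That leaves Alice = J. Remove J from Mona.
So Mona = G.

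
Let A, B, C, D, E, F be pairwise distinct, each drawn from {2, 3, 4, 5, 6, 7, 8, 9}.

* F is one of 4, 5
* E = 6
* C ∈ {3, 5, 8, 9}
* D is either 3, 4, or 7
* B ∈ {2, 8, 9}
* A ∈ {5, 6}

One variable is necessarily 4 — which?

E must be 6 (only option left). Strike 6 from A.
That leaves A = 5. Eliminate 5 elsewhere: C, F.
So 4 goes to F.

F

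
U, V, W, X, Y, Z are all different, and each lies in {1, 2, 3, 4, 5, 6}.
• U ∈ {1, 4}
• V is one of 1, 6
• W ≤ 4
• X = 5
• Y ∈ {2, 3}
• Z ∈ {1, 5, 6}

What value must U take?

4

X's domain is down to {5}, so X = 5. Remove 5 from Z.
V and Z share exactly the 2 values {1, 6}; by pigeonhole those values go to them, so strike 1, 6 from U, W.
So U = 4.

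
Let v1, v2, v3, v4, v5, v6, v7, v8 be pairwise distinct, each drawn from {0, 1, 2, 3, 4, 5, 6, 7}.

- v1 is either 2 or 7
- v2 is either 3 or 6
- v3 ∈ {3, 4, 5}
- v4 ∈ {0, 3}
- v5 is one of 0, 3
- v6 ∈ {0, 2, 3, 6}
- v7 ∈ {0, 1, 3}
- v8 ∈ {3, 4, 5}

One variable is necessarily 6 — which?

The 8 variables together cover exactly {0, 1, 2, 3, 4, 5, 6, 7} — 8 values for 8 variables — and 1 appears only in v7's list, so v7 = 1.
The 7 still-open variables draw from only 7 values {0, 2, 3, 4, 5, 6, 7}, so each is used; only v1 can be 7, hence v1 = 7.
Among the 6 still-open variables, 2 fits only v6 (and all 6 values in {0, 2, 3, 4, 5, 6} must be used), so v6 = 2.
Among the 5 still-open variables, 6 fits only v2 (and all 5 values in {0, 3, 4, 5, 6} must be used), so v2 = 6.

v2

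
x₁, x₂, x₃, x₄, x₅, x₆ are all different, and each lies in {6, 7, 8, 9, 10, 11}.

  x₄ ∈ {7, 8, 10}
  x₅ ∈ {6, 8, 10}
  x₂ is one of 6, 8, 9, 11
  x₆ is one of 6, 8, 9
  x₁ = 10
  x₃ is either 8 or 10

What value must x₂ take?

x₁'s domain is down to {10}, so x₁ = 10. Strike 10 from x₃, x₄, x₅.
That leaves x₃ = 8. So x₂, x₄, x₅, x₆ can't be 8.
That leaves x₄ = 7.
x₅'s domain is down to {6}, so x₅ = 6. So x₂, x₆ can't be 6.
x₆'s domain is down to {9}, so x₆ = 9. Eliminate 9 elsewhere: x₂.
So x₂ = 11.

11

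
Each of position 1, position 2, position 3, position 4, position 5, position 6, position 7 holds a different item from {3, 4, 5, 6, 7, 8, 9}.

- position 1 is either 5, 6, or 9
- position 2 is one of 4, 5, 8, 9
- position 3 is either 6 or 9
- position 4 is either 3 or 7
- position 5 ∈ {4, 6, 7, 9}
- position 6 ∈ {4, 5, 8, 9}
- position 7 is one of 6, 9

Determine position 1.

5

The 7 variables draw from only 7 values {3, 4, 5, 6, 7, 8, 9}, so each is used; only position 4 can be 3, hence position 4 = 3.
Among the 6 still-open variables, 7 fits only position 5 (and all 6 values in {4, 5, 6, 7, 8, 9} must be used), so position 5 = 7.
position 3 and position 7 between them cover only {6, 9} — a naked pair. Remove those values from position 1, position 2, position 6.
So position 1 = 5.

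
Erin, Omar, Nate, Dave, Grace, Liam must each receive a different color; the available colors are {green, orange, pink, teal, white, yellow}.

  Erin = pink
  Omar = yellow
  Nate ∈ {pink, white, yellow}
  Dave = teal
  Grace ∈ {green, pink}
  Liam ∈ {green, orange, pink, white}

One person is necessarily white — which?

Erin has just one choice, so Erin = pink. Strike pink from Nate, Grace, Liam.
Omar has just one choice, so Omar = yellow. Strike yellow from Nate.
So white goes to Nate.

Nate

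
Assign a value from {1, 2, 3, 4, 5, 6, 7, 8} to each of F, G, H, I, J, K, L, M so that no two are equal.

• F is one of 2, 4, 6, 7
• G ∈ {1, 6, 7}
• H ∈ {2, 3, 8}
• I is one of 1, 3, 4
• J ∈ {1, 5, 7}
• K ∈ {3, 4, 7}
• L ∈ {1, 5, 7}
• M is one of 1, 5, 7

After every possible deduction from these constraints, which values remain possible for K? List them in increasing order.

3, 4

The 8 variables together cover exactly {1, 2, 3, 4, 5, 6, 7, 8} — 8 values for 8 variables — and 8 appears only in H's list, so H = 8.
Among the 7 still-open variables, 2 fits only F (and all 7 values in {1, 2, 3, 4, 5, 6, 7} must be used), so F = 2.
The 6 still-open variables draw from only 6 values {1, 3, 4, 5, 6, 7}, so each is used; only G can be 6, hence G = 6.
J, L, M share exactly the 3 values {1, 5, 7}; by pigeonhole those values go to them, so strike 1, 5, 7 from I, K.
No further eliminations apply; K can still be any of 3, 4.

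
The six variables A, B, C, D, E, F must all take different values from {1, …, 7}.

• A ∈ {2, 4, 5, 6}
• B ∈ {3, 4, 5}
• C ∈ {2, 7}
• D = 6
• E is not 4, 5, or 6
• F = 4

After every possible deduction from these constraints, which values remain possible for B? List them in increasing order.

3, 5

D has just one choice, so D = 6. Strike 6 from A.
F must be 4 (only option left). Strike 4 from A, B.
No further eliminations apply; B can still be any of 3, 5.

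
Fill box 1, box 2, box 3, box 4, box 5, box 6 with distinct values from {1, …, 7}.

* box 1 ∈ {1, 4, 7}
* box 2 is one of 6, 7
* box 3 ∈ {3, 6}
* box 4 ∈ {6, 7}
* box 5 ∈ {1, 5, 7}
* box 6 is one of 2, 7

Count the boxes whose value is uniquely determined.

box 2 and box 4 between them cover only {6, 7} — a naked pair. Remove those values from box 1, box 3, box 5, box 6.
That leaves box 3 = 3.
box 6 has just one choice, so box 6 = 2.
Determined: box 3=3, box 6=2. The other boxes each still have more than one consistent value. That makes 2.

2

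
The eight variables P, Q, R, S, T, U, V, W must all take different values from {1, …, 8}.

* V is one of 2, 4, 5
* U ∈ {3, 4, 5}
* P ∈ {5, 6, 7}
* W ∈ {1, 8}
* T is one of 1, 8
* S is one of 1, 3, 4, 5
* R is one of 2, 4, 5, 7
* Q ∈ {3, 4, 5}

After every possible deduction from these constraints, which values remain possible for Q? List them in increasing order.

Among the 8 variables, 6 fits only P (and all 8 values in {1, 2, 3, 4, 5, 6, 7, 8} must be used), so P = 6.
The 7 still-open variables draw from only 7 values {1, 2, 3, 4, 5, 7, 8}, so each is used; only R can be 7, hence R = 7.
The 6 still-open variables draw from only 6 values {1, 2, 3, 4, 5, 8}, so each is used; only V can be 2, hence V = 2.
T and W share exactly the 2 values {1, 8}; by pigeonhole those values go to them, so strike 1, 8 from S.
No further eliminations apply; Q can still be any of 3, 4, 5.

3, 4, 5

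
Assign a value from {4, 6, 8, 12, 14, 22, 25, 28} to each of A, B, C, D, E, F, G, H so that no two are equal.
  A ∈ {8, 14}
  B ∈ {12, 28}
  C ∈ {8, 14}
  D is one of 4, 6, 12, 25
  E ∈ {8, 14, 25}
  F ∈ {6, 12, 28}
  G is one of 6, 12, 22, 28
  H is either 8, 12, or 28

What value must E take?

Among the 8 variables, 4 fits only D (and all 8 values in {4, 6, 8, 12, 14, 22, 25, 28} must be used), so D = 4.
The 7 still-open variables draw from only 7 values {6, 8, 12, 14, 22, 25, 28}, so each is used; only G can be 22, hence G = 22.
The 6 still-open variables together cover exactly {6, 8, 12, 14, 25, 28} — 6 values for 6 variables — and 6 appears only in F's list, so F = 6.
The 5 still-open variables draw from only 5 values {8, 12, 14, 25, 28}, so each is used; only E can be 25, hence E = 25.

25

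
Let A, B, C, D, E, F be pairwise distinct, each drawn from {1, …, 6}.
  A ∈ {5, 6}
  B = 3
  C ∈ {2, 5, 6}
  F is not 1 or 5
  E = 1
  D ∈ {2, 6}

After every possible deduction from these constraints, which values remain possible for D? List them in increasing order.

2, 6

B's domain is down to {3}, so B = 3. Remove 3 from F.
E has just one choice, so E = 1.
Among the 4 still-open variables, 4 fits only F (and all 4 values in {2, 4, 5, 6} must be used), so F = 4.
No further eliminations apply; D can still be any of 2, 6.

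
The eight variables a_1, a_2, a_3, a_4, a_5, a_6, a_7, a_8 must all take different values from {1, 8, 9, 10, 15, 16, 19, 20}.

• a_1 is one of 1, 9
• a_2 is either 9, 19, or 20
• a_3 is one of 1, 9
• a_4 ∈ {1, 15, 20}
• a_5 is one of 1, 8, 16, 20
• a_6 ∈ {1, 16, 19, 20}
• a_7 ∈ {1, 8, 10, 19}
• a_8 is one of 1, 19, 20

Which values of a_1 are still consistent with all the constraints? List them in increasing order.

1, 9

The 8 variables together cover exactly {1, 8, 9, 10, 15, 16, 19, 20} — 8 values for 8 variables — and 10 appears only in a_7's list, so a_7 = 10.
The 7 still-open variables together cover exactly {1, 8, 9, 15, 16, 19, 20} — 7 values for 7 variables — and 8 appears only in a_5's list, so a_5 = 8.
Among the 6 still-open variables, 15 fits only a_4 (and all 6 values in {1, 9, 15, 16, 19, 20} must be used), so a_4 = 15.
Among the 5 still-open variables, 16 fits only a_6 (and all 5 values in {1, 9, 16, 19, 20} must be used), so a_6 = 16.
a_1 and a_3 share exactly the 2 values {1, 9}; by pigeonhole those values go to them, so strike 1, 9 from a_2, a_8.
No further eliminations apply; a_1 can still be any of 1, 9.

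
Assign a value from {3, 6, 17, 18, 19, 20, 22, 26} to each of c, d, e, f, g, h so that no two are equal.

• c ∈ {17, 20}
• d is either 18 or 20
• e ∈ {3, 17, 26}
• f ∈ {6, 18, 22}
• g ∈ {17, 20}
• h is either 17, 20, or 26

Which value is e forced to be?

The 2 variables c and g are confined to {17, 20}, which locks those values in; drop them from d, e, h.
That leaves d = 18. Eliminate 18 elsewhere: f.
h has just one choice, so h = 26. So e can't be 26.
So e = 3.

3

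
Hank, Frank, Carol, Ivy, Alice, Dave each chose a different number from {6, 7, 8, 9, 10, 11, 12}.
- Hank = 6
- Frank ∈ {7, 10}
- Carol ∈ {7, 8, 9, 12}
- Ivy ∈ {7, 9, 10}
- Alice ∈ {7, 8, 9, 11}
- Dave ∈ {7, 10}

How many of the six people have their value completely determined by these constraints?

Hank has just one choice, so Hank = 6.
Frank and Dave share exactly the 2 values {7, 10}; by pigeonhole those values go to them, so strike 7, 10 from Carol, Ivy, Alice.
Ivy's domain is down to {9}, so Ivy = 9. Eliminate 9 elsewhere: Carol, Alice.
Determined: Hank=6, Ivy=9. The other people each still have more than one consistent value. That makes 2.

2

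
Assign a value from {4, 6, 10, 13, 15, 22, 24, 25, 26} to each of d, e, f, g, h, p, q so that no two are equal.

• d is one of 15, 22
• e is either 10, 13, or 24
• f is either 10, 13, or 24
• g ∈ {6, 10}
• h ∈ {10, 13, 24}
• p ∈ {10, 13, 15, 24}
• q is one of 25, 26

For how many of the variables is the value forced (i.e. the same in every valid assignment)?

e, f, h share exactly the 3 values {10, 13, 24}; by pigeonhole those values go to them, so strike 10, 13, 24 from g, p.
g's domain is down to {6}, so g = 6.
p must be 15 (only option left). So d can't be 15.
That leaves d = 22.
Determined: d=22, g=6, p=15. The other variables each still have more than one consistent value. That makes 3.

3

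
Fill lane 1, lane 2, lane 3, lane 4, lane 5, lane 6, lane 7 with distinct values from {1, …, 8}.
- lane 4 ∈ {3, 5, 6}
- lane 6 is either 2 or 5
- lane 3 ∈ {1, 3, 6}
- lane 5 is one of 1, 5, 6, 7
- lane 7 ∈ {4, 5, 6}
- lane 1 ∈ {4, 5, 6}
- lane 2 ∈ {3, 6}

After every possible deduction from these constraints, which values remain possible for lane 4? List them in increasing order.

Among the 7 variables, 2 fits only lane 6 (and all 7 values in {1, 2, 3, 4, 5, 6, 7} must be used), so lane 6 = 2.
Among the 6 still-open variables, 7 fits only lane 5 (and all 6 values in {1, 3, 4, 5, 6, 7} must be used), so lane 5 = 7.
Among the 5 still-open variables, 1 fits only lane 3 (and all 5 values in {1, 3, 4, 5, 6} must be used), so lane 3 = 1.
No further eliminations apply; lane 4 can still be any of 3, 5, 6.

3, 5, 6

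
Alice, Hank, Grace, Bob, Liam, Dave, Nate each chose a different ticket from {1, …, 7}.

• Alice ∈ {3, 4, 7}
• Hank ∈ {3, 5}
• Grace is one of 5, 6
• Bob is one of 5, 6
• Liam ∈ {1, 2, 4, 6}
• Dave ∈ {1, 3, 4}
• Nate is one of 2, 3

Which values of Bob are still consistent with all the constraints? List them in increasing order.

Among the 7 variables, 7 fits only Alice (and all 7 values in {1, 2, 3, 4, 5, 6, 7} must be used), so Alice = 7.
The 2 variables Grace and Bob are confined to {5, 6}, which locks those values in; drop them from Hank, Liam.
That leaves Hank = 3. Strike 3 from Dave, Nate.
That leaves Nate = 2. Eliminate 2 elsewhere: Liam.
No further eliminations apply; Bob can still be any of 5, 6.

5, 6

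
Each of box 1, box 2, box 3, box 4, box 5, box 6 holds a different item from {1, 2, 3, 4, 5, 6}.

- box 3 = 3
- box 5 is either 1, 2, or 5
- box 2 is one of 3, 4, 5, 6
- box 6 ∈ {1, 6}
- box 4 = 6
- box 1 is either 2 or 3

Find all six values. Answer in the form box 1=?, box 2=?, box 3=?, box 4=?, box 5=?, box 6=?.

box 1=2, box 2=4, box 3=3, box 4=6, box 5=5, box 6=1

box 3 must be 3 (only option left). Strike 3 from box 1, box 2.
That leaves box 4 = 6. Remove 6 from box 2, box 6.
box 6 must be 1 (only option left). Eliminate 1 elsewhere: box 5.
box 1 must be 2 (only option left). So box 5 can't be 2.
box 5 has just one choice, so box 5 = 5. So box 2 can't be 5.
box 2 must be 4 (only option left).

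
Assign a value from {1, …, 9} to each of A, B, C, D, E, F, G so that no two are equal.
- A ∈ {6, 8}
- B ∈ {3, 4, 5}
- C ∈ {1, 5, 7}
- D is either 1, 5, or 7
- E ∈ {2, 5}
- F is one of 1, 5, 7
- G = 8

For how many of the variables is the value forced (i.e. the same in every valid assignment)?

3

G must be 8 (only option left). Remove 8 from A.
A's domain is down to {6}, so A = 6.
C, D, F share exactly the 3 values {1, 5, 7}; by pigeonhole those values go to them, so strike 1, 5, 7 from B, E.
E must be 2 (only option left).
Determined: A=6, E=2, G=8. The other variables each still have more than one consistent value. That makes 3.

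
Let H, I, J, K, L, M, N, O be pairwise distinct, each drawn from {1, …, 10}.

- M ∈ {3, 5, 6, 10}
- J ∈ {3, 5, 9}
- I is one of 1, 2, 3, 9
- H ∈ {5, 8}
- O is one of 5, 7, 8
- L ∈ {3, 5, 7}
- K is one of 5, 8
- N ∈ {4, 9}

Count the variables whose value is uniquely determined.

4

H and K share exactly the 2 values {5, 8}; by pigeonhole those values go to them, so strike 5, 8 from J, L, M, O.
O has just one choice, so O = 7. Eliminate 7 elsewhere: L.
That leaves L = 3. Strike 3 from I, J, M.
J's domain is down to {9}, so J = 9. Eliminate 9 elsewhere: I, N.
N must be 4 (only option left).
Determined: J=9, L=3, N=4, O=7. The other variables each still have more than one consistent value. That makes 4.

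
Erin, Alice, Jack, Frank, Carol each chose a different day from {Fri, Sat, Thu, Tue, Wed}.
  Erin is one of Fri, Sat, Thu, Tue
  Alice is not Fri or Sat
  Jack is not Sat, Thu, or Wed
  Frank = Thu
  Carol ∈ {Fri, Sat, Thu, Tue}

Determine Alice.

Wed

Frank's domain is down to {Thu}, so Frank = Thu. Eliminate Thu elsewhere: Erin, Alice, Carol.
The 4 still-open variables together cover exactly {Fri, Sat, Tue, Wed} — 4 values for 4 variables — and Wed appears only in Alice's list, so Alice = Wed.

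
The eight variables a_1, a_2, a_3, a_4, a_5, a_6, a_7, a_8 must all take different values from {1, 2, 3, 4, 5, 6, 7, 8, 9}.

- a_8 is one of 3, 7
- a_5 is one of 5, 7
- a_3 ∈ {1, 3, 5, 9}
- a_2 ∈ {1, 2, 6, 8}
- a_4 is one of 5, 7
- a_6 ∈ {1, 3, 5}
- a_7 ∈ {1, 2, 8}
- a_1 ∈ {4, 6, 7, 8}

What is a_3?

a_4 and a_5 between them cover only {5, 7} — a naked pair. Remove those values from a_1, a_3, a_6, a_8.
a_8's domain is down to {3}, so a_8 = 3. Remove 3 from a_3, a_6.
a_6 must be 1 (only option left). So a_2, a_3, a_7 can't be 1.
So a_3 = 9.

9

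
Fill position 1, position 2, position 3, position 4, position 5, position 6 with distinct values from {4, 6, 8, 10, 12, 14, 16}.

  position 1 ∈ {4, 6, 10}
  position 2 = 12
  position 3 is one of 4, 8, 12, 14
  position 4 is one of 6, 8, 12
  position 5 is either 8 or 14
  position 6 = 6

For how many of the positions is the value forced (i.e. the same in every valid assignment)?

position 2 has just one choice, so position 2 = 12. So position 3, position 4 can't be 12.
That leaves position 6 = 6. Strike 6 from position 1, position 4.
position 4 must be 8 (only option left). Remove 8 from position 3, position 5.
position 5 has just one choice, so position 5 = 14. So position 3 can't be 14.
position 3's domain is down to {4}, so position 3 = 4. So position 1 can't be 4.
position 1's domain is down to {10}, so position 1 = 10.
Every position is fixed: position 1=10, position 2=12, position 3=4, position 4=8, position 5=14, position 6=6. That makes 6.

6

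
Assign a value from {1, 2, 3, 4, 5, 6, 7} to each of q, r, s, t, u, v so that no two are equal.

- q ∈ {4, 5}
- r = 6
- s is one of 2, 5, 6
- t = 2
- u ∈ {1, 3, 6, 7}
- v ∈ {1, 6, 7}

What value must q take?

r has just one choice, so r = 6. So s, u, v can't be 6.
t has just one choice, so t = 2. Remove 2 from s.
s's domain is down to {5}, so s = 5. Eliminate 5 elsewhere: q.
So q = 4.

4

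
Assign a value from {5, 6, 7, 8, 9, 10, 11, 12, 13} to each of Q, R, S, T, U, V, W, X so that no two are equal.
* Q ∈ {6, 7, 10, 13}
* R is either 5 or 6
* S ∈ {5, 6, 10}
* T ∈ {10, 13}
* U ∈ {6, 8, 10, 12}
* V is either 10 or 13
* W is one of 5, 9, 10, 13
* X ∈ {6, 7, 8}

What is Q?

The 8 variables together cover exactly {5, 6, 7, 8, 9, 10, 12, 13} — 8 values for 8 variables — and 9 appears only in W's list, so W = 9.
The 7 still-open variables draw from only 7 values {5, 6, 7, 8, 10, 12, 13}, so each is used; only U can be 12, hence U = 12.
The 6 still-open variables draw from only 6 values {5, 6, 7, 8, 10, 13}, so each is used; only X can be 8, hence X = 8.
The 5 still-open variables together cover exactly {5, 6, 7, 10, 13} — 5 values for 5 variables — and 7 appears only in Q's list, so Q = 7.

7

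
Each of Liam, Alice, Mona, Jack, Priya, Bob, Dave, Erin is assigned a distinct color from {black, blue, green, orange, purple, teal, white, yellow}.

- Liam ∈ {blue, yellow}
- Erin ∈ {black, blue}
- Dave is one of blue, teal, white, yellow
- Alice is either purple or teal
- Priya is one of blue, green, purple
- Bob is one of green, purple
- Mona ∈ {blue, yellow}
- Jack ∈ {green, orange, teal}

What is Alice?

The 8 variables together cover exactly {black, blue, green, orange, purple, teal, white, yellow} — 8 values for 8 variables — and black appears only in Erin's list, so Erin = black.
The 7 still-open variables draw from only 7 values {blue, green, orange, purple, teal, white, yellow}, so each is used; only Jack can be orange, hence Jack = orange.
The 6 still-open variables draw from only 6 values {blue, green, purple, teal, white, yellow}, so each is used; only Dave can be white, hence Dave = white.
The 5 still-open variables together cover exactly {blue, green, purple, teal, yellow} — 5 values for 5 variables — and teal appears only in Alice's list, so Alice = teal.

teal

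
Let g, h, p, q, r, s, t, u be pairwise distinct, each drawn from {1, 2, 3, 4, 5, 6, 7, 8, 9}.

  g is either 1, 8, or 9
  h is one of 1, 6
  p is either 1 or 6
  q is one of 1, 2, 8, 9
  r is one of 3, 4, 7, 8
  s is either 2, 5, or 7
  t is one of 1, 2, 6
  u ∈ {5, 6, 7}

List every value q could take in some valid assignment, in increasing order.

8, 9

h and p between them cover only {1, 6} — a naked pair. Remove those values from g, q, t, u.
t has just one choice, so t = 2. Strike 2 from q, s.
g and q between them cover only {8, 9} — a naked pair. Remove those values from r.
s and u share exactly the 2 values {5, 7}; by pigeonhole those values go to them, so strike 5, 7 from r.
No further eliminations apply; q can still be any of 8, 9.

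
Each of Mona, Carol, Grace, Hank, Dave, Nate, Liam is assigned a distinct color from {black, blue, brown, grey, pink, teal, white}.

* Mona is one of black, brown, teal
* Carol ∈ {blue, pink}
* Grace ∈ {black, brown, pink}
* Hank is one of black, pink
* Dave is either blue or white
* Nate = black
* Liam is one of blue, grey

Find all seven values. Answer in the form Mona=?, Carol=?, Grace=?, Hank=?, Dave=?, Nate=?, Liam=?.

Mona=teal, Carol=blue, Grace=brown, Hank=pink, Dave=white, Nate=black, Liam=grey

Nate has just one choice, so Nate = black. Eliminate black elsewhere: Mona, Grace, Hank.
Hank has just one choice, so Hank = pink. Remove pink from Carol, Grace.
That leaves Carol = blue. So Dave, Liam can't be blue.
Grace has just one choice, so Grace = brown. Eliminate brown elsewhere: Mona.
That leaves Dave = white.
That leaves Liam = grey.
Mona's domain is down to {teal}, so Mona = teal.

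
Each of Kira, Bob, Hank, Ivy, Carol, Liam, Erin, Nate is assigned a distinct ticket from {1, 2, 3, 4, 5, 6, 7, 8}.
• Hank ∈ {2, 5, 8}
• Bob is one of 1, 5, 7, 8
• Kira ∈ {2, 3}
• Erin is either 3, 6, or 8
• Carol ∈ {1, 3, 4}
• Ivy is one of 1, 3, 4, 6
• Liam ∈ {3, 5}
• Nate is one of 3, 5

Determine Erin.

The 8 variables together cover exactly {1, 2, 3, 4, 5, 6, 7, 8} — 8 values for 8 variables — and 7 appears only in Bob's list, so Bob = 7.
Liam and Nate between them cover only {3, 5} — a naked pair. Remove those values from Kira, Hank, Ivy, Carol, Erin.
Kira's domain is down to {2}, so Kira = 2. Eliminate 2 elsewhere: Hank.
Hank has just one choice, so Hank = 8. Eliminate 8 elsewhere: Erin.
So Erin = 6.

6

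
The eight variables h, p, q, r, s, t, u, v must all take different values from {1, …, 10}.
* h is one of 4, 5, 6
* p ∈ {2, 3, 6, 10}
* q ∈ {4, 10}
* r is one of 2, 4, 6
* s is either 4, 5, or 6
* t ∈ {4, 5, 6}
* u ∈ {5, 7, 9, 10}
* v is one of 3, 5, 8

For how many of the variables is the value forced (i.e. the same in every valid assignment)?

4

h, s, t between them cover only {4, 5, 6} — a naked triple. Remove those values from p, q, r, u, v.
q's domain is down to {10}, so q = 10. So p, u can't be 10.
r must be 2 (only option left). Eliminate 2 elsewhere: p.
p must be 3 (only option left). Strike 3 from v.
v's domain is down to {8}, so v = 8.
Determined: p=3, q=10, r=2, v=8. The other variables each still have more than one consistent value. That makes 4.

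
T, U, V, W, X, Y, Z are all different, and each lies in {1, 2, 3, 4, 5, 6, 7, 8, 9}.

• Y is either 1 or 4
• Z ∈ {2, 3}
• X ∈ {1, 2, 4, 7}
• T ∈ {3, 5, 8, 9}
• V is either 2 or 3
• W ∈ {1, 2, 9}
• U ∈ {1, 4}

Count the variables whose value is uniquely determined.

2

U and Y share exactly the 2 values {1, 4}; by pigeonhole those values go to them, so strike 1, 4 from W, X.
V and Z share exactly the 2 values {2, 3}; by pigeonhole those values go to them, so strike 2, 3 from T, W, X.
W has just one choice, so W = 9. Eliminate 9 elsewhere: T.
That leaves X = 7.
Determined: W=9, X=7. The other variables each still have more than one consistent value. That makes 2.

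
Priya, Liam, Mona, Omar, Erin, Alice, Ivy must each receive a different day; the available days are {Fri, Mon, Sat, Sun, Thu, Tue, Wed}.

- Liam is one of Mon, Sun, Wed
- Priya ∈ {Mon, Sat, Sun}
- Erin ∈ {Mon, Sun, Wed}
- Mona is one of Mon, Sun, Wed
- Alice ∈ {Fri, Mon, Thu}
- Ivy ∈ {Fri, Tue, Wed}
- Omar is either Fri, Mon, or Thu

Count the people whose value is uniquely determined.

2

Among the 7 variables, Sat fits only Priya (and all 7 values in {Fri, Mon, Sat, Sun, Thu, Tue, Wed} must be used), so Priya = Sat.
Among the 6 still-open variables, Tue fits only Ivy (and all 6 values in {Fri, Mon, Sun, Thu, Tue, Wed} must be used), so Ivy = Tue.
The 3 variables Liam, Mona, Erin are confined to {Mon, Sun, Wed}, which locks those values in; drop them from Omar, Alice.
Determined: Priya=Sat, Ivy=Tue. The other people each still have more than one consistent value. That makes 2.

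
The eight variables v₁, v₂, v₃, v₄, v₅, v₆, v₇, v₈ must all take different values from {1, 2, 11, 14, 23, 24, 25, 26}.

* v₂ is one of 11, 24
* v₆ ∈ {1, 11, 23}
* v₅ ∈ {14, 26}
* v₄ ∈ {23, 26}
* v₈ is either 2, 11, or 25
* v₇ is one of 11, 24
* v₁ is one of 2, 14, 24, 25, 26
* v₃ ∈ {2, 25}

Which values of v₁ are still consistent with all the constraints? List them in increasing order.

14, 26

The 8 variables draw from only 8 values {1, 2, 11, 14, 23, 24, 25, 26}, so each is used; only v₆ can be 1, hence v₆ = 1.
The 7 still-open variables together cover exactly {2, 11, 14, 23, 24, 25, 26} — 7 values for 7 variables — and 23 appears only in v₄'s list, so v₄ = 23.
v₂ and v₇ between them cover only {11, 24} — a naked pair. Remove those values from v₁, v₈.
v₃ and v₈ share exactly the 2 values {2, 25}; by pigeonhole those values go to them, so strike 2, 25 from v₁.
No further eliminations apply; v₁ can still be any of 14, 26.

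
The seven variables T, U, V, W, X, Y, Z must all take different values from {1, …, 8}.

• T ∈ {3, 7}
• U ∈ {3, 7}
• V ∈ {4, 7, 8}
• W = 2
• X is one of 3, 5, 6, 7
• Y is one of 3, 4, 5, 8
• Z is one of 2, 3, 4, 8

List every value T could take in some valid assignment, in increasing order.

W must be 2 (only option left). Remove 2 from Z.
The 6 still-open variables together cover exactly {3, 4, 5, 6, 7, 8} — 6 values for 6 variables — and 6 appears only in X's list, so X = 6.
The 5 still-open variables together cover exactly {3, 4, 5, 7, 8} — 5 values for 5 variables — and 5 appears only in Y's list, so Y = 5.
T and U share exactly the 2 values {3, 7}; by pigeonhole those values go to them, so strike 3, 7 from V, Z.
No further eliminations apply; T can still be any of 3, 7.

3, 7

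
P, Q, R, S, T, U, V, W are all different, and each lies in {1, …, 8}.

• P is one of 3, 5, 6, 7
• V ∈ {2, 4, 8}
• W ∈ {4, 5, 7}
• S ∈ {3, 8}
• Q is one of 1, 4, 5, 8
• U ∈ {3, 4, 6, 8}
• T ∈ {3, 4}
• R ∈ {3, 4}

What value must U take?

The 8 variables draw from only 8 values {1, 2, 3, 4, 5, 6, 7, 8}, so each is used; only Q can be 1, hence Q = 1.
The 7 still-open variables draw from only 7 values {2, 3, 4, 5, 6, 7, 8}, so each is used; only V can be 2, hence V = 2.
The 2 variables R and T are confined to {3, 4}, which locks those values in; drop them from P, S, U, W.
S has just one choice, so S = 8. So U can't be 8.
So U = 6.

6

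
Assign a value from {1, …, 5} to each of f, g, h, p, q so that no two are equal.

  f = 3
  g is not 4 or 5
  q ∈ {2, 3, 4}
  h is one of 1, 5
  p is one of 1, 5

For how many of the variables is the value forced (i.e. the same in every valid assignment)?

3

f has just one choice, so f = 3. So g, q can't be 3.
The 4 still-open variables draw from only 4 values {1, 2, 4, 5}, so each is used; only q can be 4, hence q = 4.
Among the 3 still-open variables, 2 fits only g (and all 3 values in {1, 2, 5} must be used), so g = 2.
Determined: f=3, g=2, q=4. The other variables each still have more than one consistent value. That makes 3.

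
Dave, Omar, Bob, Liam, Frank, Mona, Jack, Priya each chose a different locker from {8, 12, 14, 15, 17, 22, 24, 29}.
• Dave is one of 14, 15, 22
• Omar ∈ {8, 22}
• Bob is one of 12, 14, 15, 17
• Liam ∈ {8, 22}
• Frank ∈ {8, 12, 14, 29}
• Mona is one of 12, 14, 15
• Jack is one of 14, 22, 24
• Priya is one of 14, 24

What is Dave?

Among the 8 variables, 17 fits only Bob (and all 8 values in {8, 12, 14, 15, 17, 22, 24, 29} must be used), so Bob = 17.
The 7 still-open variables draw from only 7 values {8, 12, 14, 15, 22, 24, 29}, so each is used; only Frank can be 29, hence Frank = 29.
Among the 6 still-open variables, 12 fits only Mona (and all 6 values in {8, 12, 14, 15, 22, 24} must be used), so Mona = 12.
Among the 5 still-open variables, 15 fits only Dave (and all 5 values in {8, 14, 15, 22, 24} must be used), so Dave = 15.

15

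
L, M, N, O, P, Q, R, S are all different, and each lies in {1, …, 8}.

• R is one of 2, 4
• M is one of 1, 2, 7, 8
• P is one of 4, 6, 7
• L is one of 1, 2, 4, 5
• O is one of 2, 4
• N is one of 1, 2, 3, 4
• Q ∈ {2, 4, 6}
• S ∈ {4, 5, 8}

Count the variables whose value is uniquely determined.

The 8 variables together cover exactly {1, 2, 3, 4, 5, 6, 7, 8} — 8 values for 8 variables — and 3 appears only in N's list, so N = 3.
O and R between them cover only {2, 4} — a naked pair. Remove those values from L, M, P, Q, S.
Q has just one choice, so Q = 6. So P can't be 6.
P has just one choice, so P = 7. Strike 7 from M.
Determined: N=3, P=7, Q=6. The other variables each still have more than one consistent value. That makes 3.

3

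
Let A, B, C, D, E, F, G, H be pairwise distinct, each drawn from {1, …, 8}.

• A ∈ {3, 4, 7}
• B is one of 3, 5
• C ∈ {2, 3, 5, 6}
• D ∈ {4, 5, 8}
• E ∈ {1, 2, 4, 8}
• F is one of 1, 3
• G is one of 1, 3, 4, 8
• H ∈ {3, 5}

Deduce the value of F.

1

Among the 8 variables, 6 fits only C (and all 8 values in {1, 2, 3, 4, 5, 6, 7, 8} must be used), so C = 6.
The 7 still-open variables together cover exactly {1, 2, 3, 4, 5, 7, 8} — 7 values for 7 variables — and 2 appears only in E's list, so E = 2.
The 6 still-open variables together cover exactly {1, 3, 4, 5, 7, 8} — 6 values for 6 variables — and 7 appears only in A's list, so A = 7.
B and H share exactly the 2 values {3, 5}; by pigeonhole those values go to them, so strike 3, 5 from D, F, G.
So F = 1.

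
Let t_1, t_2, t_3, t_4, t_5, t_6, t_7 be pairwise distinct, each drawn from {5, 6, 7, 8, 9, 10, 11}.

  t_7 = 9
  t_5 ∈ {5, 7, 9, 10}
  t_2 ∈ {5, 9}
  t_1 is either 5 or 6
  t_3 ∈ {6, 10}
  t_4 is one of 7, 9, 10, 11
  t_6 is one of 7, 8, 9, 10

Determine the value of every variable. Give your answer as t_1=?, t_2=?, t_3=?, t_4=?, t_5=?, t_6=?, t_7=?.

t_7 must be 9 (only option left). Strike 9 from t_2, t_4, t_5, t_6.
t_2 must be 5 (only option left). So t_1, t_5 can't be 5.
t_1 has just one choice, so t_1 = 6. Remove 6 from t_3.
t_3 has just one choice, so t_3 = 10. So t_4, t_5, t_6 can't be 10.
t_5 must be 7 (only option left). Strike 7 from t_4, t_6.
t_6 has just one choice, so t_6 = 8.
t_4's domain is down to {11}, so t_4 = 11.

t_1=6, t_2=5, t_3=10, t_4=11, t_5=7, t_6=8, t_7=9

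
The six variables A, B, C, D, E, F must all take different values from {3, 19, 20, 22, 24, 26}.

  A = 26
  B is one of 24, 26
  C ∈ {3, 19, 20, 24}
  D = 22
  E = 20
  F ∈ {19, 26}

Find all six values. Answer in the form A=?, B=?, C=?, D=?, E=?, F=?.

A's domain is down to {26}, so A = 26. Remove 26 from B, F.
B must be 24 (only option left). Eliminate 24 elsewhere: C.
D's domain is down to {22}, so D = 22.
E has just one choice, so E = 20. Strike 20 from C.
F has just one choice, so F = 19. So C can't be 19.
C must be 3 (only option left).

A=26, B=24, C=3, D=22, E=20, F=19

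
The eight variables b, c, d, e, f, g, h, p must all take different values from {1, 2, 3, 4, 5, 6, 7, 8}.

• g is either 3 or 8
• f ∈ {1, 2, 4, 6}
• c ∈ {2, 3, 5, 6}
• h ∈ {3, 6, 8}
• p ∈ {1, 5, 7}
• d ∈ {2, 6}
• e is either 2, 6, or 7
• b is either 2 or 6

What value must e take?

The 8 variables together cover exactly {1, 2, 3, 4, 5, 6, 7, 8} — 8 values for 8 variables — and 4 appears only in f's list, so f = 4.
The 7 still-open variables draw from only 7 values {1, 2, 3, 5, 6, 7, 8}, so each is used; only p can be 1, hence p = 1.
Among the 6 still-open variables, 5 fits only c (and all 6 values in {2, 3, 5, 6, 7, 8} must be used), so c = 5.
The 5 still-open variables draw from only 5 values {2, 3, 6, 7, 8}, so each is used; only e can be 7, hence e = 7.

7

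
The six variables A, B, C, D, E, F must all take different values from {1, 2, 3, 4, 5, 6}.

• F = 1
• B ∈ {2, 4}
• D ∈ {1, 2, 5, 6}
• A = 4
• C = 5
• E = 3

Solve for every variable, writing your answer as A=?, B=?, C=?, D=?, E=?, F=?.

A must be 4 (only option left). Eliminate 4 elsewhere: B.
B has just one choice, so B = 2. Remove 2 from D.
C's domain is down to {5}, so C = 5. Eliminate 5 elsewhere: D.
That leaves E = 3.
That leaves F = 1. So D can't be 1.
D must be 6 (only option left).

A=4, B=2, C=5, D=6, E=3, F=1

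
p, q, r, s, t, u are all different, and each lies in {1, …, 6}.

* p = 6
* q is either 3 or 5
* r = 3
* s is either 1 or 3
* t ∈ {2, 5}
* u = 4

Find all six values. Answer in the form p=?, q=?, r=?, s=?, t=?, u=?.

p has just one choice, so p = 6.
r's domain is down to {3}, so r = 3. Remove 3 from q, s.
That leaves s = 1.
That leaves u = 4.
q must be 5 (only option left). Remove 5 from t.
t's domain is down to {2}, so t = 2.

p=6, q=5, r=3, s=1, t=2, u=4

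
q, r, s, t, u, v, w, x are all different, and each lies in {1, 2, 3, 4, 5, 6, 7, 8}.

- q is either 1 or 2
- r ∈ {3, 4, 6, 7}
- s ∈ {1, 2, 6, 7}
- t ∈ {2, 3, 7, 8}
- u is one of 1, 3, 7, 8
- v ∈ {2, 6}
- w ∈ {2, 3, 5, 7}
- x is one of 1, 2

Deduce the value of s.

Among the 8 variables, 4 fits only r (and all 8 values in {1, 2, 3, 4, 5, 6, 7, 8} must be used), so r = 4.
The 7 still-open variables draw from only 7 values {1, 2, 3, 5, 6, 7, 8}, so each is used; only w can be 5, hence w = 5.
q and x share exactly the 2 values {1, 2}; by pigeonhole those values go to them, so strike 1, 2 from s, t, u, v.
v must be 6 (only option left). So s can't be 6.
So s = 7.

7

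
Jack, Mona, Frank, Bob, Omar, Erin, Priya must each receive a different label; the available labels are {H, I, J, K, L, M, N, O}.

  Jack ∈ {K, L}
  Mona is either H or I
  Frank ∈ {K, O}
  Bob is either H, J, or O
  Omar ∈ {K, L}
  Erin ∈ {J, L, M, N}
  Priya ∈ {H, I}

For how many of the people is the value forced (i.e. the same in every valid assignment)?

The 2 variables Jack and Omar are confined to {K, L}, which locks those values in; drop them from Frank, Erin.
Frank has just one choice, so Frank = O. Remove O from Bob.
Mona and Priya between them cover only {H, I} — a naked pair. Remove those values from Bob.
Bob has just one choice, so Bob = J. Strike J from Erin.
Determined: Frank=O, Bob=J. The other people each still have more than one consistent value. That makes 2.

2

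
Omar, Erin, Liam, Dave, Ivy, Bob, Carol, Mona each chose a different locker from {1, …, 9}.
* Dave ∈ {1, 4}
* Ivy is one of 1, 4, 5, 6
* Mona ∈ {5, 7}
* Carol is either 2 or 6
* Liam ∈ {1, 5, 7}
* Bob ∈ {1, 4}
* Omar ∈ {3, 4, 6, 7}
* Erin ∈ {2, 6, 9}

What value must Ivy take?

The 8 variables together cover exactly {1, 2, 3, 4, 5, 6, 7, 9} — 8 values for 8 variables — and 3 appears only in Omar's list, so Omar = 3.
Among the 7 still-open variables, 9 fits only Erin (and all 7 values in {1, 2, 4, 5, 6, 7, 9} must be used), so Erin = 9.
The 6 still-open variables draw from only 6 values {1, 2, 4, 5, 6, 7}, so each is used; only Carol can be 2, hence Carol = 2.
The 5 still-open variables together cover exactly {1, 4, 5, 6, 7} — 5 values for 5 variables — and 6 appears only in Ivy's list, so Ivy = 6.

6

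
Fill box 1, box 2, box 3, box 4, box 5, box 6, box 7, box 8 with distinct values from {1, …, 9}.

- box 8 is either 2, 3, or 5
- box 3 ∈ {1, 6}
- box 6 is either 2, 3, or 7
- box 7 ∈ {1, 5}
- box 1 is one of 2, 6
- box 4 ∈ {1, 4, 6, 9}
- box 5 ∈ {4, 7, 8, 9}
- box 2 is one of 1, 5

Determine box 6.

7

box 2 and box 7 between them cover only {1, 5} — a naked pair. Remove those values from box 3, box 4, box 8.
box 3 must be 6 (only option left). Strike 6 from box 1, box 4.
box 1 has just one choice, so box 1 = 2. So box 6, box 8 can't be 2.
box 8 has just one choice, so box 8 = 3. Remove 3 from box 6.
So box 6 = 7.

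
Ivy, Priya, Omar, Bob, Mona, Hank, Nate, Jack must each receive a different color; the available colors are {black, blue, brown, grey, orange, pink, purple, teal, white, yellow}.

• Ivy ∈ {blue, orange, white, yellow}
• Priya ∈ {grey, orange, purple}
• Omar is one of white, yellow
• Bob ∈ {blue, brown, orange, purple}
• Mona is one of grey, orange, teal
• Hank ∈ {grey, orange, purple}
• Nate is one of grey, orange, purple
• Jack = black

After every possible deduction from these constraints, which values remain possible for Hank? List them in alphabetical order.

Jack has just one choice, so Jack = black.
The 3 variables Priya, Hank, Nate are confined to {grey, orange, purple}, which locks those values in; drop them from Ivy, Bob, Mona.
Mona has just one choice, so Mona = teal.
No further eliminations apply; Hank can still be any of grey, orange, purple.

grey, orange, purple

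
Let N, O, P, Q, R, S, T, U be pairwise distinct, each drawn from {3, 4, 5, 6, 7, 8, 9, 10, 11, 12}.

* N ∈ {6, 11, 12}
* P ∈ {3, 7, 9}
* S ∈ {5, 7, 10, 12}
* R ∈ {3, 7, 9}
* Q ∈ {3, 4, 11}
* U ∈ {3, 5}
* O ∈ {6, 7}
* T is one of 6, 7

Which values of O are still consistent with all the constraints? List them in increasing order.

6, 7

O and T between them cover only {6, 7} — a naked pair. Remove those values from N, P, R, S.
P and R share exactly the 2 values {3, 9}; by pigeonhole those values go to them, so strike 3, 9 from Q, U.
U must be 5 (only option left). So S can't be 5.
No further eliminations apply; O can still be any of 6, 7.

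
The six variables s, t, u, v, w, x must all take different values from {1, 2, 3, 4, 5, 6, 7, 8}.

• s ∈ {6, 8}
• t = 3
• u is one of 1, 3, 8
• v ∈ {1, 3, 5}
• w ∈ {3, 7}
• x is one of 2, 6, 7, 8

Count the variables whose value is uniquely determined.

t must be 3 (only option left). Eliminate 3 elsewhere: u, v, w.
w has just one choice, so w = 7. Remove 7 from x.
Determined: t=3, w=7. The other variables each still have more than one consistent value. That makes 2.

2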